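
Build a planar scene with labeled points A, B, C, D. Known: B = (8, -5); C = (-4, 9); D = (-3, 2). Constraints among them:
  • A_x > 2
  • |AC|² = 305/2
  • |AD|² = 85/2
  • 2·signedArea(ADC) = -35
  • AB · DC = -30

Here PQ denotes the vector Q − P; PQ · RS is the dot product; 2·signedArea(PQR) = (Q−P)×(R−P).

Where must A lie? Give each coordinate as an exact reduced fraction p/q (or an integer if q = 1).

A = (5/2, -3/2)

1. A_x = 5/2  [2·signedArea(ADC) = -35 ∩ AB · DC = -30]
2. A_y = -3/2  [2·signedArea(ADC) = -35 ∩ AB · DC = -30]
   → A = (5/2, -3/2)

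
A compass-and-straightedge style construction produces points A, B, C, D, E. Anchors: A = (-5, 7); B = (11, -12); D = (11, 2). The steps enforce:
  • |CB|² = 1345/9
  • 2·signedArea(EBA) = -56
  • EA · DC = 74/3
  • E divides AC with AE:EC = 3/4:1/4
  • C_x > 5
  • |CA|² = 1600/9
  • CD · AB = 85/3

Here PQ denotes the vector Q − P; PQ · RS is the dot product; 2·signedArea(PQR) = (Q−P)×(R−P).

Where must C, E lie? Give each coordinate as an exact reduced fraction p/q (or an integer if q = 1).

1. C_x = 17/3  [line -16·x + 19·y + 329/3 = 0 ∩ |CB|² = 1345/9]
2. C_y = -1  [line -16·x + 19·y + 329/3 = 0 ∩ |CB|² = 1345/9]
   → C = (17/3, -1)
3. E_x = 3  [E divides AC with AE:EC = 3/4:1/4]
4. E_y = 1  [E divides AC with AE:EC = 3/4:1/4]
   → E = (3, 1)

C = (17/3, -1)
E = (3, 1)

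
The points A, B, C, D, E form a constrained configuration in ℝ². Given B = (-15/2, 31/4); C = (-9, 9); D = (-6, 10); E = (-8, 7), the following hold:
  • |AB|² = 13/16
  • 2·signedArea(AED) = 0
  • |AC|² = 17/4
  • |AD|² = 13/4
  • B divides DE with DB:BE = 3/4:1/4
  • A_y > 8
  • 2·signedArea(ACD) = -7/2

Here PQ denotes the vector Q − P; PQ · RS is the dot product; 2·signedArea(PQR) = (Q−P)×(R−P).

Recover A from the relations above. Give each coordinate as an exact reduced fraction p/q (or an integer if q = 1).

A = (-7, 17/2)

1. A_x = -7  [2·signedArea(AED) = 0 ∩ 2·signedArea(ACD) = -7/2]
2. A_y = 17/2  [2·signedArea(AED) = 0 ∩ 2·signedArea(ACD) = -7/2]
   → A = (-7, 17/2)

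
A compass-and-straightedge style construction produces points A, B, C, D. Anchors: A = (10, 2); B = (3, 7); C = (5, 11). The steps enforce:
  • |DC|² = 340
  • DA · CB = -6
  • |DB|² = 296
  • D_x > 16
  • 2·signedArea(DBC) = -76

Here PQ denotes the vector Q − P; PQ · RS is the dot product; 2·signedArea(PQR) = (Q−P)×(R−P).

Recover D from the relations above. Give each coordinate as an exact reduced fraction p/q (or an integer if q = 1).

1. D_x = 17  [DA · CB = -6 ∩ 2·signedArea(DBC) = -76]
2. D_y = -3  [DA · CB = -6 ∩ 2·signedArea(DBC) = -76]
   → D = (17, -3)

D = (17, -3)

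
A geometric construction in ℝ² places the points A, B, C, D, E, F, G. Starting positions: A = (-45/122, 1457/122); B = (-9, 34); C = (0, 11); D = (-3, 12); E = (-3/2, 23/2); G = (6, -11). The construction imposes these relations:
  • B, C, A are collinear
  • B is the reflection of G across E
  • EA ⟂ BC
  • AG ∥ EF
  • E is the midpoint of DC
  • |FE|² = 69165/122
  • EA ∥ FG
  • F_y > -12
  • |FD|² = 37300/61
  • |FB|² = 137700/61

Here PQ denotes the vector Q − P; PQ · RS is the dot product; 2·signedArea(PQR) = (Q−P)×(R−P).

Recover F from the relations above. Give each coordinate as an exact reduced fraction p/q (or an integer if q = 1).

F = (297/61, -698/61)

1. F_x = 297/61  [EA ∥ FG ∩ AG ∥ EF]
2. F_y = -698/61  [EA ∥ FG ∩ AG ∥ EF]
   → F = (297/61, -698/61)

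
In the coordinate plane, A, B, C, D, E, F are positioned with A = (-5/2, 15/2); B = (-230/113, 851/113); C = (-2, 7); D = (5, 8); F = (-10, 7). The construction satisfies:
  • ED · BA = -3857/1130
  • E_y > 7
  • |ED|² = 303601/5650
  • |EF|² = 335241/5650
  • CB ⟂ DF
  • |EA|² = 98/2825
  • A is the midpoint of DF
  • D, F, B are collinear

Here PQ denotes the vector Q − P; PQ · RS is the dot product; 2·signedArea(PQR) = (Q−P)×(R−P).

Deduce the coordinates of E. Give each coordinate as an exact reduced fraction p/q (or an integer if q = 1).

1. E_x = -523/226  [line 105/226·x + 7/226·y + 476/565 = 0 ∩ |EA|² = 98/2825]
2. E_y = 8489/1130  [line 105/226·x + 7/226·y + 476/565 = 0 ∩ |EA|² = 98/2825]
   → E = (-523/226, 8489/1130)

E = (-523/226, 8489/1130)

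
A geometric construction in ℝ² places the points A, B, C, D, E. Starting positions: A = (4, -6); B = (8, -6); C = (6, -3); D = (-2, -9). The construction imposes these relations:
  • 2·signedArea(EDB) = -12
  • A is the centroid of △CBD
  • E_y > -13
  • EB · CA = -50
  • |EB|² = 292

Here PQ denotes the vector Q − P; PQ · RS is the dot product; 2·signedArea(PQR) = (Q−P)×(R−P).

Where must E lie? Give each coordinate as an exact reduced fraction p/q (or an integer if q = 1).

E = (-8, -12)

1. E_x = -8  [EB · CA = -50 ∩ 2·signedArea(EDB) = -12]
2. E_y = -12  [EB · CA = -50 ∩ 2·signedArea(EDB) = -12]
   → E = (-8, -12)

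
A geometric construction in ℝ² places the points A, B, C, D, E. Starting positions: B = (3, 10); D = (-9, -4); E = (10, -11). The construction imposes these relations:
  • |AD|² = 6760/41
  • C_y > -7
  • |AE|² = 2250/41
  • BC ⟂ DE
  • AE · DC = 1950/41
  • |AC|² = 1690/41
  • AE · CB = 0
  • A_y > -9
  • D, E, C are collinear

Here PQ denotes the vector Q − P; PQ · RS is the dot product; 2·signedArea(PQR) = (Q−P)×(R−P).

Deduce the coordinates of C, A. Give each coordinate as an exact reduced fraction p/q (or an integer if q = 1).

1. C_x = -122/41  [D, E, C are collinear ∩ BC ⟂ DE]
2. C_y = -255/41  [D, E, C are collinear ∩ BC ⟂ DE]
   → C = (-122/41, -255/41)
3. A_x = 125/41  [AE · CB = 0 ∩ AE · DC = 1950/41]
4. A_y = -346/41  [AE · CB = 0 ∩ AE · DC = 1950/41]
   → A = (125/41, -346/41)

A = (125/41, -346/41)
C = (-122/41, -255/41)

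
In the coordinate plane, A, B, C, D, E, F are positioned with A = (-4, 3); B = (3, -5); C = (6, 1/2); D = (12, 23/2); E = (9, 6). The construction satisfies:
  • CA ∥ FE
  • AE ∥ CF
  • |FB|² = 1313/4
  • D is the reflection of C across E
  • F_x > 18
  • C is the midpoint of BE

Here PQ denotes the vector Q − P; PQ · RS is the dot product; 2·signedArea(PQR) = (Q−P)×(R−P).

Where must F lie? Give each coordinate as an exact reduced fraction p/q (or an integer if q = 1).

1. F_x = 19  [CA ∥ FE ∩ AE ∥ CF]
2. F_y = 7/2  [CA ∥ FE ∩ AE ∥ CF]
   → F = (19, 7/2)

F = (19, 7/2)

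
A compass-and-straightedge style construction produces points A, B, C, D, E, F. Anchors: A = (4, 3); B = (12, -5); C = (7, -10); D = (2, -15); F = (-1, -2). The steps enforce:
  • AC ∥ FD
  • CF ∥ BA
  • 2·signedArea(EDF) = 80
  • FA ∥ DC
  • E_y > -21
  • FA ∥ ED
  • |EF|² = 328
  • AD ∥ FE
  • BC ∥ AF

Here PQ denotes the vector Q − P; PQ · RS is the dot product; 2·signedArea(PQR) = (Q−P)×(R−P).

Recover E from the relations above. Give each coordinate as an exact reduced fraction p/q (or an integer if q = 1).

E = (-3, -20)

1. E_x = -3  [FA ∥ ED ∩ AD ∥ FE]
2. E_y = -20  [FA ∥ ED ∩ AD ∥ FE]
   → E = (-3, -20)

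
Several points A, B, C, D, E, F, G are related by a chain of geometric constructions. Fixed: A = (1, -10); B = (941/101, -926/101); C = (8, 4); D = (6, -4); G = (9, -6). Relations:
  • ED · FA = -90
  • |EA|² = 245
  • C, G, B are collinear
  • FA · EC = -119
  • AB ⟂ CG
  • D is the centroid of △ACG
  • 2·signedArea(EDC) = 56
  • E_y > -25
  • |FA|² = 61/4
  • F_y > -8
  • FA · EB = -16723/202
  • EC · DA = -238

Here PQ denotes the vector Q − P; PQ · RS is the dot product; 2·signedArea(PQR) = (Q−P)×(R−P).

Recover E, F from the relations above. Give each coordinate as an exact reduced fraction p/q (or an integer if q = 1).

E = (-6, -24)
F = (7/2, -7)

1. E_x = -6  [2·signedArea(EDC) = 56 ∩ EC · DA = -238]
2. E_y = -24  [2·signedArea(EDC) = 56 ∩ EC · DA = -238]
   → E = (-6, -24)
3. F_x = 7/2  [ED · FA = -90 ∩ FA · EB = -16723/202]
4. F_y = -7  [ED · FA = -90 ∩ FA · EB = -16723/202]
   → F = (7/2, -7)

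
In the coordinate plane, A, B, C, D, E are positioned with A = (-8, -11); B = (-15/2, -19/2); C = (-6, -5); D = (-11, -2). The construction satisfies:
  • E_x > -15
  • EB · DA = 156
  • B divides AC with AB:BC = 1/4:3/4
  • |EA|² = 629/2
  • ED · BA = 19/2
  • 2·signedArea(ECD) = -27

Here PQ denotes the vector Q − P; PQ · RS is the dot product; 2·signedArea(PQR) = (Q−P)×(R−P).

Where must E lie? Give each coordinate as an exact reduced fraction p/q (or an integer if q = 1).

E = (-29/2, 11/2)

1. E_x = -29/2  [2·signedArea(ECD) = -27 ∩ EB · DA = 156]
2. E_y = 11/2  [2·signedArea(ECD) = -27 ∩ EB · DA = 156]
   → E = (-29/2, 11/2)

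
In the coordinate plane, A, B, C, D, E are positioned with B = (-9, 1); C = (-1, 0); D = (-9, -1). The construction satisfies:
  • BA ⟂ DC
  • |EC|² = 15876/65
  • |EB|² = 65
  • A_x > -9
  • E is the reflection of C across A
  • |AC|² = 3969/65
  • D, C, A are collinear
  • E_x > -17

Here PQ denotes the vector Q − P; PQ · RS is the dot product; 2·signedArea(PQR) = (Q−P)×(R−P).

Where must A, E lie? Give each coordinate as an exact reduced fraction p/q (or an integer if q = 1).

A = (-569/65, -63/65)
E = (-1073/65, -126/65)

1. A_x = -569/65  [D, C, A are collinear ∩ BA ⟂ DC]
2. A_y = -63/65  [D, C, A are collinear ∩ BA ⟂ DC]
   → A = (-569/65, -63/65)
3. E_x = -1073/65  [E is the reflection of C across A]
4. E_y = -126/65  [E is the reflection of C across A]
   → E = (-1073/65, -126/65)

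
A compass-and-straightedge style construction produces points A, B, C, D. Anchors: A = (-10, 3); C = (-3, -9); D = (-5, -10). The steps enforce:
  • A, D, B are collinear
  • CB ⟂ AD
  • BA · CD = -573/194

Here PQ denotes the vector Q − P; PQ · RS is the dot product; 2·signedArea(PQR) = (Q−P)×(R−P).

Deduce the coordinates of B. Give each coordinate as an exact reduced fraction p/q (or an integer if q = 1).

1. B_x = -985/194  [A, D, B are collinear ∩ CB ⟂ AD]
2. B_y = -1901/194  [A, D, B are collinear ∩ CB ⟂ AD]
   → B = (-985/194, -1901/194)

B = (-985/194, -1901/194)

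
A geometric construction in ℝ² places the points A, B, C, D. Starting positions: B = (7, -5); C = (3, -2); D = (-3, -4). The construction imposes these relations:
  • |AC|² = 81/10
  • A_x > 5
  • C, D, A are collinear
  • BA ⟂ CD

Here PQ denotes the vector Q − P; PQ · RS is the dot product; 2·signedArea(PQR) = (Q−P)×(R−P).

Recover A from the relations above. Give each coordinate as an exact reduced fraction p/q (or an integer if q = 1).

1. A_x = 57/10  [C, D, A are collinear ∩ BA ⟂ CD]
2. A_y = -11/10  [C, D, A are collinear ∩ BA ⟂ CD]
   → A = (57/10, -11/10)

A = (57/10, -11/10)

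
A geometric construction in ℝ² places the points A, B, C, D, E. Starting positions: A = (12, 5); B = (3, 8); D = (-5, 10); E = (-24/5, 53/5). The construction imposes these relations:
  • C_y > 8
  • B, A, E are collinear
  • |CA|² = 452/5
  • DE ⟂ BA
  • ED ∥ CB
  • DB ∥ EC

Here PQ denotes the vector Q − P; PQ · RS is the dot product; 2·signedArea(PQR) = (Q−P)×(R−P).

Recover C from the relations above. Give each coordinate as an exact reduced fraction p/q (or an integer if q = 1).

1. C_x = 16/5  [ED ∥ CB ∩ DB ∥ EC]
2. C_y = 43/5  [ED ∥ CB ∩ DB ∥ EC]
   → C = (16/5, 43/5)

C = (16/5, 43/5)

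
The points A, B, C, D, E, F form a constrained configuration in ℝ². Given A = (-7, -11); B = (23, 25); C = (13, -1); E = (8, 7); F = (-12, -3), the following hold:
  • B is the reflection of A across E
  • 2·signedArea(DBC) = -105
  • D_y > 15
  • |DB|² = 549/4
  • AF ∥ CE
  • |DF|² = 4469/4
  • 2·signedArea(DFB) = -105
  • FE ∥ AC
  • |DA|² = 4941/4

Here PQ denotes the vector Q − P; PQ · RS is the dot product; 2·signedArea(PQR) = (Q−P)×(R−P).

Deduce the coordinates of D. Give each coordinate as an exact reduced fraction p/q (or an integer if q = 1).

D = (31/2, 16)

1. D_x = 31/2  [2·signedArea(DBC) = -105 ∩ 2·signedArea(DFB) = -105]
2. D_y = 16  [2·signedArea(DBC) = -105 ∩ 2·signedArea(DFB) = -105]
   → D = (31/2, 16)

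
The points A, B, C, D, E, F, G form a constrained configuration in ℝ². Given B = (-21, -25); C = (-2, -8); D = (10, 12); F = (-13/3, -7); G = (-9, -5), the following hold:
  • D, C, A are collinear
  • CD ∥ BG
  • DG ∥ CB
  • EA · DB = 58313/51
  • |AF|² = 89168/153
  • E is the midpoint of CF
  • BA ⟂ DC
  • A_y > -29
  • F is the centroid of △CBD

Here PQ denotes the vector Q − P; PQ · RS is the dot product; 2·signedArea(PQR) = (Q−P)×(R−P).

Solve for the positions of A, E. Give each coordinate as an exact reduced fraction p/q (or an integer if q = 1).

A = (-247/17, -491/17)
E = (-19/6, -15/2)

1. A_x = -247/17  [D, C, A are collinear ∩ BA ⟂ DC]
2. A_y = -491/17  [D, C, A are collinear ∩ BA ⟂ DC]
   → A = (-247/17, -491/17)
3. E_x = -19/6  [E is the midpoint of CF]
4. E_y = -15/2  [E is the midpoint of CF]
   → E = (-19/6, -15/2)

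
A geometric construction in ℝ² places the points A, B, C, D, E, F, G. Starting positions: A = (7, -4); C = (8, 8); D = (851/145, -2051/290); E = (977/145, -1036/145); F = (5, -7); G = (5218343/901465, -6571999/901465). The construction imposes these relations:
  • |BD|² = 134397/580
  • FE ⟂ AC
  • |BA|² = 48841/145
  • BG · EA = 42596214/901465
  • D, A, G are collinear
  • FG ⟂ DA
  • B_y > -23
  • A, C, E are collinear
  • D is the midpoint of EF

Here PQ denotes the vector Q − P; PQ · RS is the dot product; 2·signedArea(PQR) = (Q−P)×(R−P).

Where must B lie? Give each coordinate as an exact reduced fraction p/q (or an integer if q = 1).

B = (794/145, -3232/145)

1. B_x = 794/145  [line -38/145·x + -456/145·y + -9956/145 = 0 ∩ |BA|² = 48841/145]
2. B_y = -3232/145  [line -38/145·x + -456/145·y + -9956/145 = 0 ∩ |BA|² = 48841/145]
   → B = (794/145, -3232/145)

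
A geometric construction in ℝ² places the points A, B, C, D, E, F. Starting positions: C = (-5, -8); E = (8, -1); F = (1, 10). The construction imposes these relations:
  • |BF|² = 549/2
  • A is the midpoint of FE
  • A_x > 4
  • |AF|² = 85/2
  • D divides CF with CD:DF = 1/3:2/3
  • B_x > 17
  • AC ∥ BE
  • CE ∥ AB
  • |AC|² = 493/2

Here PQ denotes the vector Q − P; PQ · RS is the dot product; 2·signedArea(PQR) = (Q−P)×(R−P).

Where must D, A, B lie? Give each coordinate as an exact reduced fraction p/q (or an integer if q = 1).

A = (9/2, 9/2)
B = (35/2, 23/2)
D = (-3, -2)

1. D_x = -3  [D divides CF with CD:DF = 1/3:2/3]
2. D_y = -2  [D divides CF with CD:DF = 1/3:2/3]
   → D = (-3, -2)
3. A_x = 9/2  [A is the midpoint of FE]
4. A_y = 9/2  [A is the midpoint of FE]
   → A = (9/2, 9/2)
5. B_x = 35/2  [AC ∥ BE ∩ CE ∥ AB]
6. B_y = 23/2  [AC ∥ BE ∩ CE ∥ AB]
   → B = (35/2, 23/2)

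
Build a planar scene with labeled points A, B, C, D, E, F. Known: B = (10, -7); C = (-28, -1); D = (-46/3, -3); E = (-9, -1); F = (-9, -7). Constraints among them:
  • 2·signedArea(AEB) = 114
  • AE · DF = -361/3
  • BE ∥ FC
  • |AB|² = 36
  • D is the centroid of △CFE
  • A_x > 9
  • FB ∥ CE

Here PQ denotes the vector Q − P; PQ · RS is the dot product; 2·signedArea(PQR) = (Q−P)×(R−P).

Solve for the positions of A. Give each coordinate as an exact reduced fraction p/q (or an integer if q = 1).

1. A_x = 10  [2·signedArea(AEB) = 114 ∩ AE · DF = -361/3]
2. A_y = -1  [2·signedArea(AEB) = 114 ∩ AE · DF = -361/3]
   → A = (10, -1)

A = (10, -1)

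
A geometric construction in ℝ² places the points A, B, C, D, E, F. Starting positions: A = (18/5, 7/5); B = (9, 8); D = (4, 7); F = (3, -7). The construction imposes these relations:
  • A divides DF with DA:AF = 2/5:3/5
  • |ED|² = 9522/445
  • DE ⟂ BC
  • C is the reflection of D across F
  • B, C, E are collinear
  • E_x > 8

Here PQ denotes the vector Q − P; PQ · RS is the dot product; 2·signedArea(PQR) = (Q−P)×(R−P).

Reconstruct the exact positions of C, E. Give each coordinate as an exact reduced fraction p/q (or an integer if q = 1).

1. C_x = 2  [C is the reflection of D across F]
2. C_y = -21  [C is the reflection of D across F]
   → C = (2, -21)
3. E_x = 3781/445  [B, C, E are collinear ∩ DE ⟂ BC]
4. E_y = 2632/445  [B, C, E are collinear ∩ DE ⟂ BC]
   → E = (3781/445, 2632/445)

C = (2, -21)
E = (3781/445, 2632/445)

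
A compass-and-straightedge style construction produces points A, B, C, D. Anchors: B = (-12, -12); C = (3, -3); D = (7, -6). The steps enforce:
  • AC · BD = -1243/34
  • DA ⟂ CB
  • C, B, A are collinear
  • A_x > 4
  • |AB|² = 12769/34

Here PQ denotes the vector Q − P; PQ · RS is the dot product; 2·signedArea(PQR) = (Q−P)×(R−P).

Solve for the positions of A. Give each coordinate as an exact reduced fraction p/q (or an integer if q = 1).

A = (157/34, -69/34)

1. A_x = 157/34  [C, B, A are collinear ∩ DA ⟂ CB]
2. A_y = -69/34  [C, B, A are collinear ∩ DA ⟂ CB]
   → A = (157/34, -69/34)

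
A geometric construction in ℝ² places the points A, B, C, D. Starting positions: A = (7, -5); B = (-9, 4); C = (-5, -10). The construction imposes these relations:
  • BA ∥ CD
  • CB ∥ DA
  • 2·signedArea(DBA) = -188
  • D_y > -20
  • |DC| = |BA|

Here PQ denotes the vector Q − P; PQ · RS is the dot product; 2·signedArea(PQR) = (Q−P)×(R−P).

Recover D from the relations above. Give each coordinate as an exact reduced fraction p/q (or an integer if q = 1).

1. D_x = 11  [CB ∥ DA ∩ BA ∥ CD]
2. D_y = -19  [CB ∥ DA ∩ BA ∥ CD]
   → D = (11, -19)

D = (11, -19)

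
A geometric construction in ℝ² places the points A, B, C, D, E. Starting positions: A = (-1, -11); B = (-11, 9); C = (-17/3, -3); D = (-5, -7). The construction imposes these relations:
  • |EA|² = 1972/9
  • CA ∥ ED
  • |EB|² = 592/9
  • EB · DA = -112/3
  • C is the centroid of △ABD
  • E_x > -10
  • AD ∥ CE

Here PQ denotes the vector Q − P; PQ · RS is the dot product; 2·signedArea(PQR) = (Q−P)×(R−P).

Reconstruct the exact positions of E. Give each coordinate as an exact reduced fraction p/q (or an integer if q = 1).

E = (-29/3, 1)

1. E_x = -29/3  [CA ∥ ED ∩ AD ∥ CE]
2. E_y = 1  [CA ∥ ED ∩ AD ∥ CE]
   → E = (-29/3, 1)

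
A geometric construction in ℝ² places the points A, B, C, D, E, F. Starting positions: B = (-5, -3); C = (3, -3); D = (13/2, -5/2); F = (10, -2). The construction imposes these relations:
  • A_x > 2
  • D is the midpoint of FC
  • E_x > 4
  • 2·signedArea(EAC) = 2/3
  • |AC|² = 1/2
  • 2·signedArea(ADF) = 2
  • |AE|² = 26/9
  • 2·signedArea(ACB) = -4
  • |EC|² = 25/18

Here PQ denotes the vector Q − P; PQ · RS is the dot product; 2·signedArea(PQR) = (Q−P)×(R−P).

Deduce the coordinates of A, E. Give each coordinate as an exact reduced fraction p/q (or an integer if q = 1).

A = (5/2, -5/2)
E = (25/6, -17/6)

1. A_x = 5/2  [2·signedArea(ACB) = -4 ∩ 2·signedArea(ADF) = 2]
2. A_y = -5/2  [2·signedArea(ACB) = -4 ∩ 2·signedArea(ADF) = 2]
   → A = (5/2, -5/2)
3. E_x = 25/6  [line 1/2·x + 1/2·y + -2/3 = 0 ∩ |AE|² = 26/9]
4. E_y = -17/6  [line 1/2·x + 1/2·y + -2/3 = 0 ∩ |AE|² = 26/9]
   → E = (25/6, -17/6)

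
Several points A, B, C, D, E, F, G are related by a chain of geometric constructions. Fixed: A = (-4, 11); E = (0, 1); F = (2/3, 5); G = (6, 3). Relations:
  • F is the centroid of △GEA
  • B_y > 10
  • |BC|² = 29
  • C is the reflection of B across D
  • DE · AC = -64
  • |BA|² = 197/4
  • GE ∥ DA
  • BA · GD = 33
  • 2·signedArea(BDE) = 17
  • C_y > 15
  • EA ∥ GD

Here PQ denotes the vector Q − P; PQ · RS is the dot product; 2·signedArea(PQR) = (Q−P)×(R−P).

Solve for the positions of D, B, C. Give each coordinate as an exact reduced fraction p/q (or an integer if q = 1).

B = (3, 21/2)
C = (1, 31/2)
D = (2, 13)

1. D_x = 2  [GE ∥ DA ∩ EA ∥ GD]
2. D_y = 13  [GE ∥ DA ∩ EA ∥ GD]
   → D = (2, 13)
3. B_x = 3  [2·signedArea(BDE) = 17 ∩ BA · GD = 33]
4. B_y = 21/2  [2·signedArea(BDE) = 17 ∩ BA · GD = 33]
   → B = (3, 21/2)
5. C_x = 1  [C is the reflection of B across D]
6. C_y = 31/2  [C is the reflection of B across D]
   → C = (1, 31/2)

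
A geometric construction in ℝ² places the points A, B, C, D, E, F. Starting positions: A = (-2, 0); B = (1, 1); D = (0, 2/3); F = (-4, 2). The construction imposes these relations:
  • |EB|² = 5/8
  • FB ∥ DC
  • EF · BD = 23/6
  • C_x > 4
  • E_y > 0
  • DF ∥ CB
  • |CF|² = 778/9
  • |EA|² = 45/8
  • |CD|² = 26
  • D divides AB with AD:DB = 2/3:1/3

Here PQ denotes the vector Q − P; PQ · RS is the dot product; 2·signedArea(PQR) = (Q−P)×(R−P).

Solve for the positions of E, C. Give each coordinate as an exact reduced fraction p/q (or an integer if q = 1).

C = (5, -1/3)
E = (1/4, 3/4)

1. E_x = 1/4  [line 1·x + 1/3·y + -1/2 = 0 ∩ |EA|² = 45/8]
2. E_y = 3/4  [line 1·x + 1/3·y + -1/2 = 0 ∩ |EA|² = 45/8]
   → E = (1/4, 3/4)
3. C_x = 5  [DF ∥ CB ∩ FB ∥ DC]
4. C_y = -1/3  [DF ∥ CB ∩ FB ∥ DC]
   → C = (5, -1/3)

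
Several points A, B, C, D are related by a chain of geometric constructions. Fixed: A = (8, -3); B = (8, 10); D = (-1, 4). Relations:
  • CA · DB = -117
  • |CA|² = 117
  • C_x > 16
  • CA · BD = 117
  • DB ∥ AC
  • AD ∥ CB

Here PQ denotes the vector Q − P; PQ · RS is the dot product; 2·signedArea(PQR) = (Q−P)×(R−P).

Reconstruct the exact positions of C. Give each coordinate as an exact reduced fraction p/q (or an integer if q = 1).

1. C_x = 17  [AD ∥ CB ∩ DB ∥ AC]
2. C_y = 3  [AD ∥ CB ∩ DB ∥ AC]
   → C = (17, 3)

C = (17, 3)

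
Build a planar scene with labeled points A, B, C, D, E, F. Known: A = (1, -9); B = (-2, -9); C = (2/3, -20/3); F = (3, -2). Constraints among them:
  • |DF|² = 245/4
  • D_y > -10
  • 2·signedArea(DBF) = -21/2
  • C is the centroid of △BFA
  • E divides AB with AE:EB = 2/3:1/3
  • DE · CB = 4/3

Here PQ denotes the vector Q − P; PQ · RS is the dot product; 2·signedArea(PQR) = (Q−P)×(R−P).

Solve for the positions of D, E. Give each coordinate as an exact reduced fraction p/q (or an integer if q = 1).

D = (-1/2, -9)
E = (-1, -9)

1. E_x = -1  [E divides AB with AE:EB = 2/3:1/3]
2. E_y = -9  [E divides AB with AE:EB = 2/3:1/3]
   → E = (-1, -9)
3. D_x = -1/2  [2·signedArea(DBF) = -21/2 ∩ DE · CB = 4/3]
4. D_y = -9  [2·signedArea(DBF) = -21/2 ∩ DE · CB = 4/3]
   → D = (-1/2, -9)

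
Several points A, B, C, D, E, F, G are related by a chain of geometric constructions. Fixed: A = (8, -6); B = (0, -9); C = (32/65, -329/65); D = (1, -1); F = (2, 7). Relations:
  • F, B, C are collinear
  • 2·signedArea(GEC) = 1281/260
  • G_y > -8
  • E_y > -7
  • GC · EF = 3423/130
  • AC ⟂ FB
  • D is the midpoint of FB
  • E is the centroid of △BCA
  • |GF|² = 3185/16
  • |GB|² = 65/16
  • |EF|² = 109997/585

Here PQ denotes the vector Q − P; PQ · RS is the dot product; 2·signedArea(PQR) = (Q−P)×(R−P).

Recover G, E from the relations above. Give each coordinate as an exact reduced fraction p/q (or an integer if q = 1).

E = (184/65, -1304/195)
G = (1/4, -7)

1. E_x = 184/65  [E is the centroid of △BCA]
2. E_y = -1304/195  [E is the centroid of △BCA]
   → E = (184/65, -1304/195)
3. G_x = 1/4  [2·signedArea(GEC) = 1281/260 ∩ GC · EF = 3423/130]
4. G_y = -7  [2·signedArea(GEC) = 1281/260 ∩ GC · EF = 3423/130]
   → G = (1/4, -7)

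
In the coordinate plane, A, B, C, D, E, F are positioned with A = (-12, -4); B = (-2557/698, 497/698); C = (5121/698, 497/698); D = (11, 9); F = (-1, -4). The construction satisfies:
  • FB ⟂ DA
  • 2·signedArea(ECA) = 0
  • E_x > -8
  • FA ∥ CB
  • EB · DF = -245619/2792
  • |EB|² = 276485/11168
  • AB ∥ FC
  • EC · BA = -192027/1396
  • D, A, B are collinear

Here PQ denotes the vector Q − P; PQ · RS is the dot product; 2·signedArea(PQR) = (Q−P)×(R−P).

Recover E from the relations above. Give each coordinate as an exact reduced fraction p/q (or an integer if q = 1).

1. E_x = -20007/2792  [2·signedArea(ECA) = 0 ∩ EB · DF = -245619/2792]
2. E_y = -7879/2792  [2·signedArea(ECA) = 0 ∩ EB · DF = -245619/2792]
   → E = (-20007/2792, -7879/2792)

E = (-20007/2792, -7879/2792)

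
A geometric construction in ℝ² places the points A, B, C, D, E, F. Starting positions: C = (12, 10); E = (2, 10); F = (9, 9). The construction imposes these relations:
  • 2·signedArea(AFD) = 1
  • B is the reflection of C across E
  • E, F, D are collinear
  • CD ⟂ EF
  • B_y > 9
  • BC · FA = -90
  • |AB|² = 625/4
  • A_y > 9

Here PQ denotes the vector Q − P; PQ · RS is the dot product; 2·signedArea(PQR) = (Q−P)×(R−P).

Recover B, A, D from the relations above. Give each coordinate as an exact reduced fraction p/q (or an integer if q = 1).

1. B_x = -8  [B is the reflection of C across E]
2. B_y = 10  [B is the reflection of C across E]
   → B = (-8, 10)
3. A_x = 9/2  [BC · FA = -90]
4. A_y = 10  [|AB|² = 625/4]
   → A = (9/2, 10)
5. D_x = 59/5  [2·signedArea(AFD) = 1 ∩ E, F, D are collinear]
6. D_y = 43/5  [2·signedArea(AFD) = 1 ∩ E, F, D are collinear]
   → D = (59/5, 43/5)

A = (9/2, 10)
B = (-8, 10)
D = (59/5, 43/5)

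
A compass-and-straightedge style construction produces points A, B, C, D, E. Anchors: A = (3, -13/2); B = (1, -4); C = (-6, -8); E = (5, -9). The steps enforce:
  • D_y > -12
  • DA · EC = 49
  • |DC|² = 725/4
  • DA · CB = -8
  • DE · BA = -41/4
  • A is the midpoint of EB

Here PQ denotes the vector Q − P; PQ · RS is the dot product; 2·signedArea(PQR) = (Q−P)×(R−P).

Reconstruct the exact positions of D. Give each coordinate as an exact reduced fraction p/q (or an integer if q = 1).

D = (7, -23/2)

1. D_x = 7  [DE · BA = -41/4 ∩ DA · EC = 49]
2. D_y = -23/2  [DE · BA = -41/4 ∩ DA · EC = 49]
   → D = (7, -23/2)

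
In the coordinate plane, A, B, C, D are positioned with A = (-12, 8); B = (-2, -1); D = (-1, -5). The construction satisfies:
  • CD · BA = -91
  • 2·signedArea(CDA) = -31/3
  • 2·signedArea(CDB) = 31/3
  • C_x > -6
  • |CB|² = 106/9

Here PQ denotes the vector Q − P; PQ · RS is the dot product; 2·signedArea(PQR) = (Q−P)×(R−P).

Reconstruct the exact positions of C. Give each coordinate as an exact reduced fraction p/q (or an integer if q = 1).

1. C_x = -5  [2·signedArea(CDB) = 31/3 ∩ 2·signedArea(CDA) = -31/3]
2. C_y = 2/3  [2·signedArea(CDB) = 31/3 ∩ 2·signedArea(CDA) = -31/3]
   → C = (-5, 2/3)

C = (-5, 2/3)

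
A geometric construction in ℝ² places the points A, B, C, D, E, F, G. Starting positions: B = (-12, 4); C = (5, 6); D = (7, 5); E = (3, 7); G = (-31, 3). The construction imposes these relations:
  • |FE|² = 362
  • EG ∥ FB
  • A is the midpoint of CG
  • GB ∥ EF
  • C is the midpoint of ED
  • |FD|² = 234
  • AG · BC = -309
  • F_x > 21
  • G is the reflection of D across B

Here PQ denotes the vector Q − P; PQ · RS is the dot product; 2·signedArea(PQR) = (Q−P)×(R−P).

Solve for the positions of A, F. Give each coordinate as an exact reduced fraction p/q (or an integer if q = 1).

A = (-13, 9/2)
F = (22, 8)

1. A_x = -13  [A is the midpoint of CG]
2. A_y = 9/2  [A is the midpoint of CG]
   → A = (-13, 9/2)
3. F_x = 22  [EG ∥ FB ∩ GB ∥ EF]
4. F_y = 8  [EG ∥ FB ∩ GB ∥ EF]
   → F = (22, 8)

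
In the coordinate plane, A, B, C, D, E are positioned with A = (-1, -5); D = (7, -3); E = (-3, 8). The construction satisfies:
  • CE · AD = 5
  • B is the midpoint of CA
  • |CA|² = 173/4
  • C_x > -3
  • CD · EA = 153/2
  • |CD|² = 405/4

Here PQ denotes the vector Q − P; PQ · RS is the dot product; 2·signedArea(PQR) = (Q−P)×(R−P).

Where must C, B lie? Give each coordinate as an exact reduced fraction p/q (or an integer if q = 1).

1. C_x = -2  [CE · AD = 5 ∩ CD · EA = 153/2]
2. C_y = 3/2  [CE · AD = 5 ∩ CD · EA = 153/2]
   → C = (-2, 3/2)
3. B_x = -3/2  [B is the midpoint of CA]
4. B_y = -7/4  [B is the midpoint of CA]
   → B = (-3/2, -7/4)

B = (-3/2, -7/4)
C = (-2, 3/2)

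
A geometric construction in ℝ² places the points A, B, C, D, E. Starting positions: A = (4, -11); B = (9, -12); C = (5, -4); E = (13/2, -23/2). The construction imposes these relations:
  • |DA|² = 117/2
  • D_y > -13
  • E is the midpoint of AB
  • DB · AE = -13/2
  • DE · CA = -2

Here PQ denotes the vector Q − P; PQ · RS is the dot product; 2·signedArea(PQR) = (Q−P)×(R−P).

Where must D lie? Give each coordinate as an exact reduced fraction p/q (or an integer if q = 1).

1. D_x = 23/2  [DB · AE = -13/2 ∩ DE · CA = -2]
2. D_y = -25/2  [DB · AE = -13/2 ∩ DE · CA = -2]
   → D = (23/2, -25/2)

D = (23/2, -25/2)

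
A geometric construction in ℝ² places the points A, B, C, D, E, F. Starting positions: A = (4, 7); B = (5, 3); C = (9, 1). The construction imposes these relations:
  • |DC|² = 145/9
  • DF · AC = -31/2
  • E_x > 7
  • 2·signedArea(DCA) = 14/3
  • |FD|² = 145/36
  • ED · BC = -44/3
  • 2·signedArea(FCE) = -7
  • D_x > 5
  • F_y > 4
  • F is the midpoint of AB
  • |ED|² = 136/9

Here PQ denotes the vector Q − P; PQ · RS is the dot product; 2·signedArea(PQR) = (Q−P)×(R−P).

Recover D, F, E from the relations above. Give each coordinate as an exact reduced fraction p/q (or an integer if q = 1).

D = (6, 11/3)
E = (8, 1/3)
F = (9/2, 5)

1. F_x = 9/2  [F is the midpoint of AB]
2. F_y = 5  [F is the midpoint of AB]
   → F = (9/2, 5)
3. D_x = 6  [2·signedArea(DCA) = 14/3 ∩ DF · AC = -31/2]
4. D_y = 11/3  [2·signedArea(DCA) = 14/3 ∩ DF · AC = -31/2]
   → D = (6, 11/3)
5. E_x = 8  [ED · BC = -44/3 ∩ 2·signedArea(FCE) = -7]
6. E_y = 1/3  [ED · BC = -44/3 ∩ 2·signedArea(FCE) = -7]
   → E = (8, 1/3)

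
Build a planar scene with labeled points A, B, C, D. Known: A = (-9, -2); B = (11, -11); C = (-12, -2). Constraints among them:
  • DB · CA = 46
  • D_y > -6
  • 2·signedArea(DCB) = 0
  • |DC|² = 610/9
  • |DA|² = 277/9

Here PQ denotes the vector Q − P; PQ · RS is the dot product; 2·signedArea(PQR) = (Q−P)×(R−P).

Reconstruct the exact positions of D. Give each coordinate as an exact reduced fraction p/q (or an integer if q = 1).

D = (-13/3, -5)

1. D_x = -13/3  [2·signedArea(DCB) = 0 ∩ DB · CA = 46]
2. D_y = -5  [2·signedArea(DCB) = 0 ∩ DB · CA = 46]
   → D = (-13/3, -5)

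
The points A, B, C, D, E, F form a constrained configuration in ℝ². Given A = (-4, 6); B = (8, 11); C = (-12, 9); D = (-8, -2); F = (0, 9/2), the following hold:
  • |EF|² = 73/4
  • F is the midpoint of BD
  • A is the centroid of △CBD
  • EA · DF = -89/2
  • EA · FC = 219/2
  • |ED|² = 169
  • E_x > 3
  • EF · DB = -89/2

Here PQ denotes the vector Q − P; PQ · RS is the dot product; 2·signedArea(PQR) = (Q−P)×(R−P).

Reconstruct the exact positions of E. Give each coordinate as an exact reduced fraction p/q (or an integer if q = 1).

1. E_x = 4  [EF · DB = -89/2 ∩ EA · FC = 219/2]
2. E_y = 3  [EF · DB = -89/2 ∩ EA · FC = 219/2]
   → E = (4, 3)

E = (4, 3)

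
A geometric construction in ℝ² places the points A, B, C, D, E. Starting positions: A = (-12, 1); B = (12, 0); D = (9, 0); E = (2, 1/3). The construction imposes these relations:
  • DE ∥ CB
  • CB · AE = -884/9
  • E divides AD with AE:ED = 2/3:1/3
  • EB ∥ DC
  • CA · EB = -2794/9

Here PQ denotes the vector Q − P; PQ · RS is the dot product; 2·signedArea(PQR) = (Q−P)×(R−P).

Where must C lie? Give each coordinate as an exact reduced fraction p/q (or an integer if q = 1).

1. C_x = 19  [DE ∥ CB ∩ EB ∥ DC]
2. C_y = -1/3  [DE ∥ CB ∩ EB ∥ DC]
   → C = (19, -1/3)

C = (19, -1/3)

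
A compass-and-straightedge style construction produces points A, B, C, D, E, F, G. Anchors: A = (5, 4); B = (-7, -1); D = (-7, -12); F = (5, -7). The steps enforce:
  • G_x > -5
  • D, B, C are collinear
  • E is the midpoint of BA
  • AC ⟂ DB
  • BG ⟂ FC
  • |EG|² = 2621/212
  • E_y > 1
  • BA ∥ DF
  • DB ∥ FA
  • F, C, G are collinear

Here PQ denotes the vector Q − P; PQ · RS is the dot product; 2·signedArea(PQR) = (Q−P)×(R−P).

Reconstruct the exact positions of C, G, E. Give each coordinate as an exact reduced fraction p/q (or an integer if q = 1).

C = (-7, 4)
E = (-1, 3/2)
G = (-239/53, 91/53)

1. C_x = -7  [D, B, C are collinear ∩ AC ⟂ DB]
2. C_y = 4  [D, B, C are collinear ∩ AC ⟂ DB]
   → C = (-7, 4)
3. G_x = -239/53  [F, C, G are collinear ∩ BG ⟂ FC]
4. G_y = 91/53  [F, C, G are collinear ∩ BG ⟂ FC]
   → G = (-239/53, 91/53)
5. E_x = -1  [E is the midpoint of BA]
6. E_y = 3/2  [E is the midpoint of BA]
   → E = (-1, 3/2)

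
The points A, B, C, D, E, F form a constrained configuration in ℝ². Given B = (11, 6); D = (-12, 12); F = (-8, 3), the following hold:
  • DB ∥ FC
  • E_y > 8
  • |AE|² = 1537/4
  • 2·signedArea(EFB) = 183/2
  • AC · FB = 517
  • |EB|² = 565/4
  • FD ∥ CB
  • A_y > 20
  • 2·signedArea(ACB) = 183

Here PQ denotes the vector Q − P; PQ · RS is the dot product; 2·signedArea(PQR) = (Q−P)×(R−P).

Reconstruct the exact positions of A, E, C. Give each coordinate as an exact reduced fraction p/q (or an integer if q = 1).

1. C_x = 15  [FD ∥ CB ∩ DB ∥ FC]
2. C_y = -3  [FD ∥ CB ∩ DB ∥ FC]
   → C = (15, -3)
3. A_x = -16  [2·signedArea(ACB) = 183 ∩ AC · FB = 517]
4. A_y = 21  [2·signedArea(ACB) = 183 ∩ AC · FB = 517]
   → A = (-16, 21)
5. E_x = -1/2  [line -3·x + 19·y + -345/2 = 0 ∩ |AE|² = 1537/4]
6. E_y = 9  [line -3·x + 19·y + -345/2 = 0 ∩ |AE|² = 1537/4]
   → E = (-1/2, 9)

A = (-16, 21)
C = (15, -3)
E = (-1/2, 9)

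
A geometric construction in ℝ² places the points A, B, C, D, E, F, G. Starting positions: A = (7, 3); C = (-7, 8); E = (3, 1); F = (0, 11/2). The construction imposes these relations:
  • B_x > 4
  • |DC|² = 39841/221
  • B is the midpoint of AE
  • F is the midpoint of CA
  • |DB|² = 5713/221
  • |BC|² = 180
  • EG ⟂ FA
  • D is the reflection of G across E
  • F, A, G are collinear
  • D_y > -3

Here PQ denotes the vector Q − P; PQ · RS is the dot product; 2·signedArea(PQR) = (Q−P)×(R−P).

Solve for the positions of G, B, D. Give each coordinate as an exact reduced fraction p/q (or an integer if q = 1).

1. G_x = 903/221  [F, A, G are collinear ∩ EG ⟂ FA]
2. G_y = 893/221  [F, A, G are collinear ∩ EG ⟂ FA]
   → G = (903/221, 893/221)
3. B_x = 5  [B is the midpoint of AE]
4. B_y = 2  [B is the midpoint of AE]
   → B = (5, 2)
5. D_x = 423/221  [D is the reflection of G across E]
6. D_y = -451/221  [D is the reflection of G across E]
   → D = (423/221, -451/221)

B = (5, 2)
D = (423/221, -451/221)
G = (903/221, 893/221)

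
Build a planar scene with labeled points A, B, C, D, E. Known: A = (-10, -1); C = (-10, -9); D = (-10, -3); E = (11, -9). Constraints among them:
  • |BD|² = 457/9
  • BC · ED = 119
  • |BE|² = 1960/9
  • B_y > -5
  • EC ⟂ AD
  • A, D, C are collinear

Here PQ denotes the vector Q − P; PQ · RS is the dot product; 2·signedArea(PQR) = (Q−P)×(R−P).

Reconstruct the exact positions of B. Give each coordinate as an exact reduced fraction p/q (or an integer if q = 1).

B = (-3, -13/3)

1. B_x = -3  [line 21·x + -6·y + 37 = 0 ∩ |BE|² = 1960/9]
2. B_y = -13/3  [line 21·x + -6·y + 37 = 0 ∩ |BE|² = 1960/9]
   → B = (-3, -13/3)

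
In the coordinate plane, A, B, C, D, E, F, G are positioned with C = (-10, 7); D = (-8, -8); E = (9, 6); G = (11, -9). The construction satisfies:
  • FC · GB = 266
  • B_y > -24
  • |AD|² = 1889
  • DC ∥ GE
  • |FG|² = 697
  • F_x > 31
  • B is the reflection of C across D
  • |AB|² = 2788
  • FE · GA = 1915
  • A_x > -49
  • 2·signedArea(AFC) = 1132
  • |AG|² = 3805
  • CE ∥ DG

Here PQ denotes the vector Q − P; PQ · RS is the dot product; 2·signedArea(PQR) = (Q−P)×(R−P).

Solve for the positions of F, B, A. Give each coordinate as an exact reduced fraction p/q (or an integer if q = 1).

1. B_x = -6  [B is the reflection of C across D]
2. B_y = -23  [B is the reflection of C across D]
   → B = (-6, -23)
3. F_x = 32  [line 17·x + 14·y + -194 = 0 ∩ |FG|² = 697]
4. F_y = -25  [line 17·x + 14·y + -194 = 0 ∩ |FG|² = 697]
   → F = (32, -25)
5. A_x = -48  [2·signedArea(AFC) = 1132 ∩ FE · GA = 1915]
6. A_y = 9  [2·signedArea(AFC) = 1132 ∩ FE · GA = 1915]
   → A = (-48, 9)

A = (-48, 9)
B = (-6, -23)
F = (32, -25)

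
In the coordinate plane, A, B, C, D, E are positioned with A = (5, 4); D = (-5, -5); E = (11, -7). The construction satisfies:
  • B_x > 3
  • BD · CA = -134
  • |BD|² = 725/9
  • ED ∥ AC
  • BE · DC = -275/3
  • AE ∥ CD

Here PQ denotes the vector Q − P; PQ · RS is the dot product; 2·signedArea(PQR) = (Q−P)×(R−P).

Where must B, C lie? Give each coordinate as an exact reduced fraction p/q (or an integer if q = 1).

1. C_x = -11  [AE ∥ CD ∩ ED ∥ AC]
2. C_y = 6  [AE ∥ CD ∩ ED ∥ AC]
   → C = (-11, 6)
3. B_x = 11/3  [BE · DC = -275/3 ∩ BD · CA = -134]
4. B_y = -8/3  [BE · DC = -275/3 ∩ BD · CA = -134]
   → B = (11/3, -8/3)

B = (11/3, -8/3)
C = (-11, 6)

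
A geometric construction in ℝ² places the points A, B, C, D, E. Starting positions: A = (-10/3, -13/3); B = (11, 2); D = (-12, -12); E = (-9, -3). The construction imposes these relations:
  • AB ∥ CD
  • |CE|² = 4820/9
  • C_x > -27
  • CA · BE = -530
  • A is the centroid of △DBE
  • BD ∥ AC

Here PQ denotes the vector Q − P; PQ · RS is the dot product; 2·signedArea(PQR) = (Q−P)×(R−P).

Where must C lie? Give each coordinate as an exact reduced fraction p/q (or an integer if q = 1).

C = (-79/3, -55/3)

1. C_x = -79/3  [AB ∥ CD ∩ BD ∥ AC]
2. C_y = -55/3  [AB ∥ CD ∩ BD ∥ AC]
   → C = (-79/3, -55/3)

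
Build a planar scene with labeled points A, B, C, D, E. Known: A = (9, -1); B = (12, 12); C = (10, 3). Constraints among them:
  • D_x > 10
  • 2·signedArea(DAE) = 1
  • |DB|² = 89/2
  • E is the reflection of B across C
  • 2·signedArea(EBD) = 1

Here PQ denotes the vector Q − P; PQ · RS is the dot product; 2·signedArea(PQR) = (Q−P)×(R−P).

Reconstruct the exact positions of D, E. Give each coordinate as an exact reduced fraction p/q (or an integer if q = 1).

1. E_x = 8  [E is the reflection of B across C]
2. E_y = -6  [E is the reflection of B across C]
   → E = (8, -6)
3. D_x = 21/2  [2·signedArea(DAE) = 1 ∩ 2·signedArea(EBD) = 1]
4. D_y = 11/2  [2·signedArea(DAE) = 1 ∩ 2·signedArea(EBD) = 1]
   → D = (21/2, 11/2)

D = (21/2, 11/2)
E = (8, -6)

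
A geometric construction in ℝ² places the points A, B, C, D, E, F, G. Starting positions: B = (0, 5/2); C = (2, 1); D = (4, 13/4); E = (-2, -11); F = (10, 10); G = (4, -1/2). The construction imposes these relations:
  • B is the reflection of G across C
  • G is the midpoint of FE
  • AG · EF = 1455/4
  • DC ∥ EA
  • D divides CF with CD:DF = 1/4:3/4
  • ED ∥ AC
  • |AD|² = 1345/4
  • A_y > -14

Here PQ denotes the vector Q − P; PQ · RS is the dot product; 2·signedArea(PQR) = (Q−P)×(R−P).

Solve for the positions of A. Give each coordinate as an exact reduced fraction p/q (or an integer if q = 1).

A = (-4, -53/4)

1. A_x = -4  [ED ∥ AC ∩ DC ∥ EA]
2. A_y = -53/4  [ED ∥ AC ∩ DC ∥ EA]
   → A = (-4, -53/4)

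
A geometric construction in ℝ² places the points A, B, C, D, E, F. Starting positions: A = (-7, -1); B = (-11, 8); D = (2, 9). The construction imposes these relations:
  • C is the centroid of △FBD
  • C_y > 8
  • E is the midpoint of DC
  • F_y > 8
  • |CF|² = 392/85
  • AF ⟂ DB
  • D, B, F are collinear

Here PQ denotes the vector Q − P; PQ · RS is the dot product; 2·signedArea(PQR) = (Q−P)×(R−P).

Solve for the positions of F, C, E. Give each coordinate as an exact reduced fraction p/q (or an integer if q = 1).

C = (-947/170, 1431/170)
E = (-607/340, 2961/340)
F = (-1311/170, 1403/170)

1. F_x = -1311/170  [D, B, F are collinear ∩ AF ⟂ DB]
2. F_y = 1403/170  [D, B, F are collinear ∩ AF ⟂ DB]
   → F = (-1311/170, 1403/170)
3. C_x = -947/170  [C is the centroid of △FBD]
4. C_y = 1431/170  [C is the centroid of △FBD]
   → C = (-947/170, 1431/170)
5. E_x = -607/340  [E is the midpoint of DC]
6. E_y = 2961/340  [E is the midpoint of DC]
   → E = (-607/340, 2961/340)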